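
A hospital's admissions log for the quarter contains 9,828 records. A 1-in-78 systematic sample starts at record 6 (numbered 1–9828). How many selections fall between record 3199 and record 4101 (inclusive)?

k = 78
First selection ≥ 3199: 6 + ⌈(3199−6)/78⌉·78 = 6 + 41×78 = 3204
Last selection ≤ 4101: 6 + ⌊(4101−6)/78⌋·78 = 6 + 52×78 = 4062
Count = 52 − 41 + 1 = 12

12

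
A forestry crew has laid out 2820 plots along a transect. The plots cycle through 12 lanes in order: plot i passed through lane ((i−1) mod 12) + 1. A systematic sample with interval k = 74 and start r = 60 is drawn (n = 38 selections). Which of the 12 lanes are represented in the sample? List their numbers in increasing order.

Consecutive selections differ by k = 74, so their lane numbers differ by 74 mod 12 = 2.
gcd(74, 12) = 2, so the sample visits 12/2 = 6 distinct residues mod 12.
Start 60 is lane 12; the lanes hit are 2, 4, 6, 8, 10, 12.

2, 4, 6, 8, 10, 12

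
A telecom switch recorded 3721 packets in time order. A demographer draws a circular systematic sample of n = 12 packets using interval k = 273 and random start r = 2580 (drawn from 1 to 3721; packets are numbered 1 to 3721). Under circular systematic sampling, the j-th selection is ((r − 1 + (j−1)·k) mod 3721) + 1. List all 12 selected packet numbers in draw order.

Selection 1: 2580
Selection 2: 2580 + 273 = 2853
Selection 3: 2853 + 273 = 3126
Selection 4: 3126 + 273 = 3399
Selection 5: 3399 + 273 = 3672
Selection 6: 3672 + 273 = 3945 → 3945 − 3721 = 224
Selection 7: 224 + 273 = 497
Selection 8: 497 + 273 = 770
Selection 9: 770 + 273 = 1043
Selection 10: 1043 + 273 = 1316
Selection 11: 1316 + 273 = 1589
Selection 12: 1589 + 273 = 1862

2580, 2853, 3126, 3399, 3672, 224, 497, 770, 1043, 1316, 1589, 1862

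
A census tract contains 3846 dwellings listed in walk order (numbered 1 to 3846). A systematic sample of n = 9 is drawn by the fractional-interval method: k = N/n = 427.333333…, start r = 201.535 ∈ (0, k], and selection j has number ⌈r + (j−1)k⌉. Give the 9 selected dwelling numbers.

202, 629, 1057, 1484, 1911, 2339, 2766, 3193, 3621

j=1: r + 0k = 201.535 → ⌈·⌉ = 202
j=2: r + 1k = 628.868333… → ⌈·⌉ = 629
j=3: r + 2k = 1056.201666… → ⌈·⌉ = 1057
j=4: r + 3k = 1483.535 → ⌈·⌉ = 1484
j=5: r + 4k = 1910.868333… → ⌈·⌉ = 1911
j=6: r + 5k = 2338.201666… → ⌈·⌉ = 2339
j=7: r + 6k = 2765.535 → ⌈·⌉ = 2766
j=8: r + 7k = 3192.868333… → ⌈·⌉ = 3193
j=9: r + 8k = 3620.201666… → ⌈·⌉ = 3621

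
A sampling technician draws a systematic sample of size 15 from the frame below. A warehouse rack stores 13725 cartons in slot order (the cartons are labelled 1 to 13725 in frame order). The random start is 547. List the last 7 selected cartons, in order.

7867, 8782, 9697, 10612, 11527, 12442, 13357

k = N/n = 13725/15 = 915
9th selection = 547 + 8×915 = 7867
10th: 7867 + 915 = 8782
11th: 8782 + 915 = 9697
12th: 9697 + 915 = 10612
13th: 10612 + 915 = 11527
14th: 11527 + 915 = 12442
15th: 12442 + 915 = 13357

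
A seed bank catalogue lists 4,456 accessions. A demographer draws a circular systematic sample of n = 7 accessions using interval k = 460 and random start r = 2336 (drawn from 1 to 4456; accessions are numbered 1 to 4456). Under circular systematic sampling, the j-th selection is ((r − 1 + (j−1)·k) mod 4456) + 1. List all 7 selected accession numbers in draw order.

2336, 2796, 3256, 3716, 4176, 180, 640

Selection 1: 2336
Selection 2: 2336 + 460 = 2796
Selection 3: 2796 + 460 = 3256
Selection 4: 3256 + 460 = 3716
Selection 5: 3716 + 460 = 4176
Selection 6: 4176 + 460 = 4636 → 4636 − 4456 = 180
Selection 7: 180 + 460 = 640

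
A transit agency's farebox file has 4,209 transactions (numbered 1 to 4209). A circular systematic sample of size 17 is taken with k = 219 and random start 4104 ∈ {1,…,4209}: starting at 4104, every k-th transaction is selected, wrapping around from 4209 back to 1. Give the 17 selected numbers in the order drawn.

Selection 1: 4104
Selection 2: 4104 + 219 = 4323 → 4323 − 4209 = 114
Selection 3: 114 + 219 = 333
Selection 4: 333 + 219 = 552
Selection 5: 552 + 219 = 771
Selection 6: 771 + 219 = 990
Selection 7: 990 + 219 = 1209
Selection 8: 1209 + 219 = 1428
Selection 9: 1428 + 219 = 1647
Selection 10: 1647 + 219 = 1866
Selection 11: 1866 + 219 = 2085
Selection 12: 2085 + 219 = 2304
Selection 13: 2304 + 219 = 2523
Selection 14: 2523 + 219 = 2742
Selection 15: 2742 + 219 = 2961
Selection 16: 2961 + 219 = 3180
Selection 17: 3180 + 219 = 3399

4104, 114, 333, 552, 771, 990, 1209, 1428, 1647, 1866, 2085, 2304, 2523, 2742, 2961, 3180, 3399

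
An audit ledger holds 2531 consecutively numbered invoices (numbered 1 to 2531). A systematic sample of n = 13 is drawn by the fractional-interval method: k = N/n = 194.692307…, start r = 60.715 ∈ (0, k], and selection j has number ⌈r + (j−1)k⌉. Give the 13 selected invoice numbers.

61, 256, 451, 645, 840, 1035, 1229, 1424, 1619, 1813, 2008, 2203, 2398

j=1: r + 0k = 60.715 → ⌈·⌉ = 61
j=2: r + 1k = 255.407307… → ⌈·⌉ = 256
j=3: r + 2k = 450.099615… → ⌈·⌉ = 451
j=4: r + 3k = 644.791923… → ⌈·⌉ = 645
j=5: r + 4k = 839.484230… → ⌈·⌉ = 840
j=6: r + 5k = 1034.176538… → ⌈·⌉ = 1035
j=7: r + 6k = 1228.868846… → ⌈·⌉ = 1229
j=8: r + 7k = 1423.561153… → ⌈·⌉ = 1424
j=9: r + 8k = 1618.253461… → ⌈·⌉ = 1619
j=10: r + 9k = 1812.945769… → ⌈·⌉ = 1813
j=11: r + 10k = 2007.638076… → ⌈·⌉ = 2008
j=12: r + 11k = 2202.330384… → ⌈·⌉ = 2203
j=13: r + 12k = 2397.022692… → ⌈·⌉ = 2398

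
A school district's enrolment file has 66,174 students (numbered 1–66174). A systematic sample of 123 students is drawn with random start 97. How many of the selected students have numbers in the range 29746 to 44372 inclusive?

27

k = 66174/123 = 538
First selection ≥ 29746: 97 + ⌈(29746−97)/538⌉·538 = 97 + 56×538 = 30225
Last selection ≤ 44372: 97 + ⌊(44372−97)/538⌋·538 = 97 + 82×538 = 44213
Count = 82 − 56 + 1 = 27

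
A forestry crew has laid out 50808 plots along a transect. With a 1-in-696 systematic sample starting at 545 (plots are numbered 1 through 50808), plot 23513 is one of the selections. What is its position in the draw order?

34

k = 696
position = (23513 − 545)/696 + 1 = 22968/696 + 1 = 33 + 1 = 34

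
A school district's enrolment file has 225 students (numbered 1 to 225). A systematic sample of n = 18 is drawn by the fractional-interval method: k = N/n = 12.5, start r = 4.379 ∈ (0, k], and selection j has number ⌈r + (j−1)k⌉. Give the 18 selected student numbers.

5, 17, 30, 42, 55, 67, 80, 92, 105, 117, 130, 142, 155, 167, 180, 192, 205, 217

j=1: r + 0k = 4.379 → ⌈·⌉ = 5
j=2: r + 1k = 16.879 → ⌈·⌉ = 17
j=3: r + 2k = 29.379 → ⌈·⌉ = 30
j=4: r + 3k = 41.879 → ⌈·⌉ = 42
j=5: r + 4k = 54.379 → ⌈·⌉ = 55
j=6: r + 5k = 66.879 → ⌈·⌉ = 67
j=7: r + 6k = 79.379 → ⌈·⌉ = 80
j=8: r + 7k = 91.879 → ⌈·⌉ = 92
j=9: r + 8k = 104.379 → ⌈·⌉ = 105
j=10: r + 9k = 116.879 → ⌈·⌉ = 117
j=11: r + 10k = 129.379 → ⌈·⌉ = 130
j=12: r + 11k = 141.879 → ⌈·⌉ = 142
j=13: r + 12k = 154.379 → ⌈·⌉ = 155
j=14: r + 13k = 166.879 → ⌈·⌉ = 167
j=15: r + 14k = 179.379 → ⌈·⌉ = 180
j=16: r + 15k = 191.879 → ⌈·⌉ = 192
j=17: r + 16k = 204.379 → ⌈·⌉ = 205
j=18: r + 17k = 216.879 → ⌈·⌉ = 217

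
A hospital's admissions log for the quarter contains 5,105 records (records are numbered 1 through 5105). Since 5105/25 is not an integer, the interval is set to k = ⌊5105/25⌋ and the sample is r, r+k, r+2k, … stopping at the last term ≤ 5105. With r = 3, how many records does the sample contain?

26

k = ⌊5105/25⌋ = 204
Achieved size = ⌊(5105 − 3)/204⌋ + 1 = ⌊5102/204⌋ + 1 = 25 + 1 = 26
(last selection: 3 + 25×204 = 5103 ≤ 5105; next would be 5307 > 5105)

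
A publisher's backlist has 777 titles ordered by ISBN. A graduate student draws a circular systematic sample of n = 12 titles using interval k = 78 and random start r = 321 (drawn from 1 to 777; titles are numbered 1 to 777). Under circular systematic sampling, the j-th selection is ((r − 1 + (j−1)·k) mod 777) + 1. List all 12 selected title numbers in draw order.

Selection 1: 321
Selection 2: 321 + 78 = 399
Selection 3: 399 + 78 = 477
Selection 4: 477 + 78 = 555
Selection 5: 555 + 78 = 633
Selection 6: 633 + 78 = 711
Selection 7: 711 + 78 = 789 → 789 − 777 = 12
Selection 8: 12 + 78 = 90
Selection 9: 90 + 78 = 168
Selection 10: 168 + 78 = 246
Selection 11: 246 + 78 = 324
Selection 12: 324 + 78 = 402

321, 399, 477, 555, 633, 711, 12, 90, 168, 246, 324, 402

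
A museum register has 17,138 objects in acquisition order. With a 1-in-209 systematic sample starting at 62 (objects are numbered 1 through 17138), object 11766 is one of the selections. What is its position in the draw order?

k = 209
position = (11766 − 62)/209 + 1 = 11704/209 + 1 = 56 + 1 = 57

57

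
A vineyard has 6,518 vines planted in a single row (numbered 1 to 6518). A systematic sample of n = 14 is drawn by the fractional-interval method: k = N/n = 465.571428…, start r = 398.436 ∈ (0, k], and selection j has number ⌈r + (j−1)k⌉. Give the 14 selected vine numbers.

j=1: r + 0k = 398.436 → ⌈·⌉ = 399
j=2: r + 1k = 864.007428… → ⌈·⌉ = 865
j=3: r + 2k = 1329.578857… → ⌈·⌉ = 1330
j=4: r + 3k = 1795.150285… → ⌈·⌉ = 1796
j=5: r + 4k = 2260.721714… → ⌈·⌉ = 2261
j=6: r + 5k = 2726.293142… → ⌈·⌉ = 2727
j=7: r + 6k = 3191.864571… → ⌈·⌉ = 3192
j=8: r + 7k = 3657.436 → ⌈·⌉ = 3658
j=9: r + 8k = 4123.007428… → ⌈·⌉ = 4124
j=10: r + 9k = 4588.578857… → ⌈·⌉ = 4589
j=11: r + 10k = 5054.150285… → ⌈·⌉ = 5055
j=12: r + 11k = 5519.721714… → ⌈·⌉ = 5520
j=13: r + 12k = 5985.293142… → ⌈·⌉ = 5986
j=14: r + 13k = 6450.864571… → ⌈·⌉ = 6451

399, 865, 1330, 1796, 2261, 2727, 3192, 3658, 4124, 4589, 5055, 5520, 5986, 6451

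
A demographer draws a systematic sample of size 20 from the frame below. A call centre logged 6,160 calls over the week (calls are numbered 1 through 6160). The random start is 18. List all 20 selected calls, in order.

k = N/n = 6160/20 = 308
call 1: 18
call 2: 18 + 308 = 326
call 3: 326 + 308 = 634
call 4: 634 + 308 = 942
call 5: 942 + 308 = 1250
call 6: 1250 + 308 = 1558
call 7: 1558 + 308 = 1866
call 8: 1866 + 308 = 2174
call 9: 2174 + 308 = 2482
call 10: 2482 + 308 = 2790
call 11: 2790 + 308 = 3098
call 12: 3098 + 308 = 3406
call 13: 3406 + 308 = 3714
call 14: 3714 + 308 = 4022
call 15: 4022 + 308 = 4330
call 16: 4330 + 308 = 4638
call 17: 4638 + 308 = 4946
call 18: 4946 + 308 = 5254
call 19: 5254 + 308 = 5562
call 20: 5562 + 308 = 5870

18, 326, 634, 942, 1250, 1558, 1866, 2174, 2482, 2790, 3098, 3406, 3714, 4022, 4330, 4638, 4946, 5254, 5562, 5870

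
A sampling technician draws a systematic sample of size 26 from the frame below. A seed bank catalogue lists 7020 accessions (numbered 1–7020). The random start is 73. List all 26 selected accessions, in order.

73, 343, 613, 883, 1153, 1423, 1693, 1963, 2233, 2503, 2773, 3043, 3313, 3583, 3853, 4123, 4393, 4663, 4933, 5203, 5473, 5743, 6013, 6283, 6553, 6823

k = N/n = 7020/26 = 270
accession 1: 73
accession 2: 73 + 270 = 343
accession 3: 343 + 270 = 613
accession 4: 613 + 270 = 883
accession 5: 883 + 270 = 1153
accession 6: 1153 + 270 = 1423
accession 7: 1423 + 270 = 1693
accession 8: 1693 + 270 = 1963
accession 9: 1963 + 270 = 2233
accession 10: 2233 + 270 = 2503
accession 11: 2503 + 270 = 2773
accession 12: 2773 + 270 = 3043
accession 13: 3043 + 270 = 3313
accession 14: 3313 + 270 = 3583
accession 15: 3583 + 270 = 3853
accession 16: 3853 + 270 = 4123
accession 17: 4123 + 270 = 4393
accession 18: 4393 + 270 = 4663
accession 19: 4663 + 270 = 4933
accession 20: 4933 + 270 = 5203
accession 21: 5203 + 270 = 5473
accession 22: 5473 + 270 = 5743
accession 23: 5743 + 270 = 6013
accession 24: 6013 + 270 = 6283
accession 25: 6283 + 270 = 6553
accession 26: 6553 + 270 = 6823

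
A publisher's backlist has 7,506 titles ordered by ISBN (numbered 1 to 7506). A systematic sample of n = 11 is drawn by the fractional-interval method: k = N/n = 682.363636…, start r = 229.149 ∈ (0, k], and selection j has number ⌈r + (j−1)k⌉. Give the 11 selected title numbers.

230, 912, 1594, 2277, 2959, 3641, 4324, 5006, 5689, 6371, 7053

j=1: r + 0k = 229.149 → ⌈·⌉ = 230
j=2: r + 1k = 911.512636… → ⌈·⌉ = 912
j=3: r + 2k = 1593.876272… → ⌈·⌉ = 1594
j=4: r + 3k = 2276.239909… → ⌈·⌉ = 2277
j=5: r + 4k = 2958.603545… → ⌈·⌉ = 2959
j=6: r + 5k = 3640.967181… → ⌈·⌉ = 3641
j=7: r + 6k = 4323.330818… → ⌈·⌉ = 4324
j=8: r + 7k = 5005.694454… → ⌈·⌉ = 5006
j=9: r + 8k = 5688.058090… → ⌈·⌉ = 5689
j=10: r + 9k = 6370.421727… → ⌈·⌉ = 6371
j=11: r + 10k = 7052.785363… → ⌈·⌉ = 7053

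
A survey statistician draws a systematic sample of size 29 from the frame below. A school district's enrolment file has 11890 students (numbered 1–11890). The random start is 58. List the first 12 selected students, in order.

58, 468, 878, 1288, 1698, 2108, 2518, 2928, 3338, 3748, 4158, 4568

k = N/n = 11890/29 = 410
student 1: 58
student 2: 58 + 410 = 468
student 3: 468 + 410 = 878
student 4: 878 + 410 = 1288
student 5: 1288 + 410 = 1698
student 6: 1698 + 410 = 2108
student 7: 2108 + 410 = 2518
student 8: 2518 + 410 = 2928
student 9: 2928 + 410 = 3338
student 10: 3338 + 410 = 3748
student 11: 3748 + 410 = 4158
student 12: 4158 + 410 = 4568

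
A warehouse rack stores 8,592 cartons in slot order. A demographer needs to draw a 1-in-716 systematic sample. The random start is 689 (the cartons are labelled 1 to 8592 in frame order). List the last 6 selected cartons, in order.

4985, 5701, 6417, 7133, 7849, 8565

7th selection = 689 + 6×716 = 4985
8th: 4985 + 716 = 5701
9th: 5701 + 716 = 6417
10th: 6417 + 716 = 7133
11th: 7133 + 716 = 7849
12th: 7849 + 716 = 8565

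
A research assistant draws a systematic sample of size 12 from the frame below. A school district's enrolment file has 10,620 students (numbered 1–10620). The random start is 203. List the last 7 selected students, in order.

k = N/n = 10620/12 = 885
6th selection = 203 + 5×885 = 4628
7th: 4628 + 885 = 5513
8th: 5513 + 885 = 6398
9th: 6398 + 885 = 7283
10th: 7283 + 885 = 8168
11th: 8168 + 885 = 9053
12th: 9053 + 885 = 9938

4628, 5513, 6398, 7283, 8168, 9053, 9938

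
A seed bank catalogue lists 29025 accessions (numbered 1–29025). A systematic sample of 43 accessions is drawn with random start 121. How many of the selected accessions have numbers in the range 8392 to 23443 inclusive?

22

k = 29025/43 = 675
First selection ≥ 8392: 121 + ⌈(8392−121)/675⌉·675 = 121 + 13×675 = 8896
Last selection ≤ 23443: 121 + ⌊(23443−121)/675⌋·675 = 121 + 34×675 = 23071
Count = 34 − 13 + 1 = 22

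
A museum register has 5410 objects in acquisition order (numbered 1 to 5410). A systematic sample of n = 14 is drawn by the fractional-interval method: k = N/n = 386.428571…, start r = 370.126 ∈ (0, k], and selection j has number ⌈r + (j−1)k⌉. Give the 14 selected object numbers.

371, 757, 1143, 1530, 1916, 2303, 2689, 3076, 3462, 3848, 4235, 4621, 5008, 5394

j=1: r + 0k = 370.126 → ⌈·⌉ = 371
j=2: r + 1k = 756.554571… → ⌈·⌉ = 757
j=3: r + 2k = 1142.983142… → ⌈·⌉ = 1143
j=4: r + 3k = 1529.411714… → ⌈·⌉ = 1530
j=5: r + 4k = 1915.840285… → ⌈·⌉ = 1916
j=6: r + 5k = 2302.268857… → ⌈·⌉ = 2303
j=7: r + 6k = 2688.697428… → ⌈·⌉ = 2689
j=8: r + 7k = 3075.126 → ⌈·⌉ = 3076
j=9: r + 8k = 3461.554571… → ⌈·⌉ = 3462
j=10: r + 9k = 3847.983142… → ⌈·⌉ = 3848
j=11: r + 10k = 4234.411714… → ⌈·⌉ = 4235
j=12: r + 11k = 4620.840285… → ⌈·⌉ = 4621
j=13: r + 12k = 5007.268857… → ⌈·⌉ = 5008
j=14: r + 13k = 5393.697428… → ⌈·⌉ = 5394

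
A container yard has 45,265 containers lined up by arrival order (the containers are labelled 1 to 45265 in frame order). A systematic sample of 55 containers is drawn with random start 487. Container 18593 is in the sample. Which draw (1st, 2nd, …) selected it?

k = 45265/55 = 823
position = (18593 − 487)/823 + 1 = 18106/823 + 1 = 22 + 1 = 23

23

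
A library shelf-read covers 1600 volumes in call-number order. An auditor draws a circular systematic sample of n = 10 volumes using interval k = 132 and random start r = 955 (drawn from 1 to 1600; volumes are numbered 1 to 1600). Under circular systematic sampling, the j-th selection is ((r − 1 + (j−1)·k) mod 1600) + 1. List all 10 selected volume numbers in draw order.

955, 1087, 1219, 1351, 1483, 15, 147, 279, 411, 543

Selection 1: 955
Selection 2: 955 + 132 = 1087
Selection 3: 1087 + 132 = 1219
Selection 4: 1219 + 132 = 1351
Selection 5: 1351 + 132 = 1483
Selection 6: 1483 + 132 = 1615 → 1615 − 1600 = 15
Selection 7: 15 + 132 = 147
Selection 8: 147 + 132 = 279
Selection 9: 279 + 132 = 411
Selection 10: 411 + 132 = 543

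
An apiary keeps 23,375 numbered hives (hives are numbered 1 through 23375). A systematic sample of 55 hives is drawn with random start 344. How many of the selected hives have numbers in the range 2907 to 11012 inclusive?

19

k = 23375/55 = 425
First selection ≥ 2907: 344 + ⌈(2907−344)/425⌉·425 = 344 + 7×425 = 3319
Last selection ≤ 11012: 344 + ⌊(11012−344)/425⌋·425 = 344 + 25×425 = 10969
Count = 25 − 7 + 1 = 19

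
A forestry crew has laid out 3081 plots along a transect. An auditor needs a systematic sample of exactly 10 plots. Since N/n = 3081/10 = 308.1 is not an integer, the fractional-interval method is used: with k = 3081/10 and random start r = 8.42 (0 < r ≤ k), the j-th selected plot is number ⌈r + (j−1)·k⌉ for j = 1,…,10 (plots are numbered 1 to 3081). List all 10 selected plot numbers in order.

9, 317, 625, 933, 1241, 1549, 1858, 2166, 2474, 2782

j=1: r + 0k = 8.42 → ⌈·⌉ = 9
j=2: r + 1k = 316.52 → ⌈·⌉ = 317
j=3: r + 2k = 624.62 → ⌈·⌉ = 625
j=4: r + 3k = 932.72 → ⌈·⌉ = 933
j=5: r + 4k = 1240.82 → ⌈·⌉ = 1241
j=6: r + 5k = 1548.92 → ⌈·⌉ = 1549
j=7: r + 6k = 1857.02 → ⌈·⌉ = 1858
j=8: r + 7k = 2165.12 → ⌈·⌉ = 2166
j=9: r + 8k = 2473.22 → ⌈·⌉ = 2474
j=10: r + 9k = 2781.32 → ⌈·⌉ = 2782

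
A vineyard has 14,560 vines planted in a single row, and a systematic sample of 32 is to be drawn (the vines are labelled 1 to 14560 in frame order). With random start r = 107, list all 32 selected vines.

k = N/n = 14560/32 = 455
vine 1: 107
vine 2: 107 + 455 = 562
vine 3: 562 + 455 = 1017
vine 4: 1017 + 455 = 1472
vine 5: 1472 + 455 = 1927
vine 6: 1927 + 455 = 2382
vine 7: 2382 + 455 = 2837
vine 8: 2837 + 455 = 3292
vine 9: 3292 + 455 = 3747
vine 10: 3747 + 455 = 4202
vine 11: 4202 + 455 = 4657
vine 12: 4657 + 455 = 5112
vine 13: 5112 + 455 = 5567
vine 14: 5567 + 455 = 6022
vine 15: 6022 + 455 = 6477
vine 16: 6477 + 455 = 6932
vine 17: 6932 + 455 = 7387
vine 18: 7387 + 455 = 7842
vine 19: 7842 + 455 = 8297
vine 20: 8297 + 455 = 8752
vine 21: 8752 + 455 = 9207
vine 22: 9207 + 455 = 9662
vine 23: 9662 + 455 = 10117
vine 24: 10117 + 455 = 10572
vine 25: 10572 + 455 = 11027
vine 26: 11027 + 455 = 11482
vine 27: 11482 + 455 = 11937
vine 28: 11937 + 455 = 12392
vine 29: 12392 + 455 = 12847
vine 30: 12847 + 455 = 13302
vine 31: 13302 + 455 = 13757
vine 32: 13757 + 455 = 14212

107, 562, 1017, 1472, 1927, 2382, 2837, 3292, 3747, 4202, 4657, 5112, 5567, 6022, 6477, 6932, 7387, 7842, 8297, 8752, 9207, 9662, 10117, 10572, 11027, 11482, 11937, 12392, 12847, 13302, 13757, 14212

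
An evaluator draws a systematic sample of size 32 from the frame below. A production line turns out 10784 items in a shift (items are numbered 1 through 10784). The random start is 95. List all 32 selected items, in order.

95, 432, 769, 1106, 1443, 1780, 2117, 2454, 2791, 3128, 3465, 3802, 4139, 4476, 4813, 5150, 5487, 5824, 6161, 6498, 6835, 7172, 7509, 7846, 8183, 8520, 8857, 9194, 9531, 9868, 10205, 10542

k = N/n = 10784/32 = 337
item 1: 95
item 2: 95 + 337 = 432
item 3: 432 + 337 = 769
item 4: 769 + 337 = 1106
item 5: 1106 + 337 = 1443
item 6: 1443 + 337 = 1780
item 7: 1780 + 337 = 2117
item 8: 2117 + 337 = 2454
item 9: 2454 + 337 = 2791
item 10: 2791 + 337 = 3128
item 11: 3128 + 337 = 3465
item 12: 3465 + 337 = 3802
item 13: 3802 + 337 = 4139
item 14: 4139 + 337 = 4476
item 15: 4476 + 337 = 4813
item 16: 4813 + 337 = 5150
item 17: 5150 + 337 = 5487
item 18: 5487 + 337 = 5824
item 19: 5824 + 337 = 6161
item 20: 6161 + 337 = 6498
item 21: 6498 + 337 = 6835
item 22: 6835 + 337 = 7172
item 23: 7172 + 337 = 7509
item 24: 7509 + 337 = 7846
item 25: 7846 + 337 = 8183
item 26: 8183 + 337 = 8520
item 27: 8520 + 337 = 8857
item 28: 8857 + 337 = 9194
item 29: 9194 + 337 = 9531
item 30: 9531 + 337 = 9868
item 31: 9868 + 337 = 10205
item 32: 10205 + 337 = 10542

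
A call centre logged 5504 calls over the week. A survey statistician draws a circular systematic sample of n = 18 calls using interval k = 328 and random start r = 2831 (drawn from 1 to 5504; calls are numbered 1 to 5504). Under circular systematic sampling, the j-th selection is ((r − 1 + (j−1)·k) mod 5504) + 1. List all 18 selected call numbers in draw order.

Selection 1: 2831
Selection 2: 2831 + 328 = 3159
Selection 3: 3159 + 328 = 3487
Selection 4: 3487 + 328 = 3815
Selection 5: 3815 + 328 = 4143
Selection 6: 4143 + 328 = 4471
Selection 7: 4471 + 328 = 4799
Selection 8: 4799 + 328 = 5127
Selection 9: 5127 + 328 = 5455
Selection 10: 5455 + 328 = 5783 → 5783 − 5504 = 279
Selection 11: 279 + 328 = 607
Selection 12: 607 + 328 = 935
Selection 13: 935 + 328 = 1263
Selection 14: 1263 + 328 = 1591
Selection 15: 1591 + 328 = 1919
Selection 16: 1919 + 328 = 2247
Selection 17: 2247 + 328 = 2575
Selection 18: 2575 + 328 = 2903

2831, 3159, 3487, 3815, 4143, 4471, 4799, 5127, 5455, 279, 607, 935, 1263, 1591, 1919, 2247, 2575, 2903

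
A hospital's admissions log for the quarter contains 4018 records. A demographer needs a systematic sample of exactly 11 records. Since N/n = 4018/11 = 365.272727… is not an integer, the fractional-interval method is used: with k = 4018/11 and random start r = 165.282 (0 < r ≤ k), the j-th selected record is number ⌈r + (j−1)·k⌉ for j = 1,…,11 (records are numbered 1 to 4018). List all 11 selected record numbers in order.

166, 531, 896, 1262, 1627, 1992, 2357, 2723, 3088, 3453, 3819

j=1: r + 0k = 165.282 → ⌈·⌉ = 166
j=2: r + 1k = 530.554727… → ⌈·⌉ = 531
j=3: r + 2k = 895.827454… → ⌈·⌉ = 896
j=4: r + 3k = 1261.100181… → ⌈·⌉ = 1262
j=5: r + 4k = 1626.372909… → ⌈·⌉ = 1627
j=6: r + 5k = 1991.645636… → ⌈·⌉ = 1992
j=7: r + 6k = 2356.918363… → ⌈·⌉ = 2357
j=8: r + 7k = 2722.191090… → ⌈·⌉ = 2723
j=9: r + 8k = 3087.463818… → ⌈·⌉ = 3088
j=10: r + 9k = 3452.736545… → ⌈·⌉ = 3453
j=11: r + 10k = 3818.009272… → ⌈·⌉ = 3819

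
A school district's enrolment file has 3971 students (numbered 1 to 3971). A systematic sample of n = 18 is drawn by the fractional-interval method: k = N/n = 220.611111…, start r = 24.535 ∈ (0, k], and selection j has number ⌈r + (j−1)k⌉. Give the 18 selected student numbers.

j=1: r + 0k = 24.535 → ⌈·⌉ = 25
j=2: r + 1k = 245.146111… → ⌈·⌉ = 246
j=3: r + 2k = 465.757222… → ⌈·⌉ = 466
j=4: r + 3k = 686.368333… → ⌈·⌉ = 687
j=5: r + 4k = 906.979444… → ⌈·⌉ = 907
j=6: r + 5k = 1127.590555… → ⌈·⌉ = 1128
j=7: r + 6k = 1348.201666… → ⌈·⌉ = 1349
j=8: r + 7k = 1568.812777… → ⌈·⌉ = 1569
j=9: r + 8k = 1789.423888… → ⌈·⌉ = 1790
j=10: r + 9k = 2010.035 → ⌈·⌉ = 2011
j=11: r + 10k = 2230.646111… → ⌈·⌉ = 2231
j=12: r + 11k = 2451.257222… → ⌈·⌉ = 2452
j=13: r + 12k = 2671.868333… → ⌈·⌉ = 2672
j=14: r + 13k = 2892.479444… → ⌈·⌉ = 2893
j=15: r + 14k = 3113.090555… → ⌈·⌉ = 3114
j=16: r + 15k = 3333.701666… → ⌈·⌉ = 3334
j=17: r + 16k = 3554.312777… → ⌈·⌉ = 3555
j=18: r + 17k = 3774.923888… → ⌈·⌉ = 3775

25, 246, 466, 687, 907, 1128, 1349, 1569, 1790, 2011, 2231, 2452, 2672, 2893, 3114, 3334, 3555, 3775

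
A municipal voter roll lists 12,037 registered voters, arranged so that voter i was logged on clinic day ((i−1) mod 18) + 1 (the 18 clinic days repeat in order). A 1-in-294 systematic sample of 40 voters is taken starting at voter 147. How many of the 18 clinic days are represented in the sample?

Consecutive selections differ by k = 294, so their clinic day numbers differ by 294 mod 18 = 6.
gcd(294, 18) = 6, so the sample visits 18/6 = 3 distinct residues mod 18.
Start 147 is clinic day 3; the clinic days hit are 3, 9, 15.

3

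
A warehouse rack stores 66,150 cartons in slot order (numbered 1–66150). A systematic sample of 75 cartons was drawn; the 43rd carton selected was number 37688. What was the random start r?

644

k = 66150/75 = 882
r = 37688 − (43−1)×882 = 37688 − 37044 = 644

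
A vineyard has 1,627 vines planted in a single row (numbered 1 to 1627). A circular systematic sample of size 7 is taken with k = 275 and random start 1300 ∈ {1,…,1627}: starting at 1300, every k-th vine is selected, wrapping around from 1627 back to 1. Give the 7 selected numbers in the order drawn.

Selection 1: 1300
Selection 2: 1300 + 275 = 1575
Selection 3: 1575 + 275 = 1850 → 1850 − 1627 = 223
Selection 4: 223 + 275 = 498
Selection 5: 498 + 275 = 773
Selection 6: 773 + 275 = 1048
Selection 7: 1048 + 275 = 1323

1300, 1575, 223, 498, 773, 1048, 1323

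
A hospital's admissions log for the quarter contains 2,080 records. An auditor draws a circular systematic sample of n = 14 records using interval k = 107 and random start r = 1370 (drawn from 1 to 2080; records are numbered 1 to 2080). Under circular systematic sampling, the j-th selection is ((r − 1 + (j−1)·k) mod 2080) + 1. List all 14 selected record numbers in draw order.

Selection 1: 1370
Selection 2: 1370 + 107 = 1477
Selection 3: 1477 + 107 = 1584
Selection 4: 1584 + 107 = 1691
Selection 5: 1691 + 107 = 1798
Selection 6: 1798 + 107 = 1905
Selection 7: 1905 + 107 = 2012
Selection 8: 2012 + 107 = 2119 → 2119 − 2080 = 39
Selection 9: 39 + 107 = 146
Selection 10: 146 + 107 = 253
Selection 11: 253 + 107 = 360
Selection 12: 360 + 107 = 467
Selection 13: 467 + 107 = 574
Selection 14: 574 + 107 = 681

1370, 1477, 1584, 1691, 1798, 1905, 2012, 39, 146, 253, 360, 467, 574, 681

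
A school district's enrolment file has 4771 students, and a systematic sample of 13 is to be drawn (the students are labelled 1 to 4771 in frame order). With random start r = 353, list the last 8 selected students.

k = N/n = 4771/13 = 367
6th selection = 353 + 5×367 = 2188
7th: 2188 + 367 = 2555
8th: 2555 + 367 = 2922
9th: 2922 + 367 = 3289
10th: 3289 + 367 = 3656
11th: 3656 + 367 = 4023
12th: 4023 + 367 = 4390
13th: 4390 + 367 = 4757

2188, 2555, 2922, 3289, 3656, 4023, 4390, 4757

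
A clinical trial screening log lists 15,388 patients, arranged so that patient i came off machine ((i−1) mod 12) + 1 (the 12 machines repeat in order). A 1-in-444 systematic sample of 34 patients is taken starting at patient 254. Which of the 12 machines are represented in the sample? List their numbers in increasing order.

Consecutive selections differ by k = 444, so their machine numbers differ by 444 mod 12 = 0.
gcd(444, 12) = 12, so the sample visits 12/12 = 1 distinct residues mod 12.
Start 254 is machine 2; the machines hit are 2.

2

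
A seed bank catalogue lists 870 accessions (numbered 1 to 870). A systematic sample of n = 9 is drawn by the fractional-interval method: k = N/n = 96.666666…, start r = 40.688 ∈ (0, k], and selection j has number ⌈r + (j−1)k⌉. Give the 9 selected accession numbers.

j=1: r + 0k = 40.688 → ⌈·⌉ = 41
j=2: r + 1k = 137.354666… → ⌈·⌉ = 138
j=3: r + 2k = 234.021333… → ⌈·⌉ = 235
j=4: r + 3k = 330.688 → ⌈·⌉ = 331
j=5: r + 4k = 427.354666… → ⌈·⌉ = 428
j=6: r + 5k = 524.021333… → ⌈·⌉ = 525
j=7: r + 6k = 620.688 → ⌈·⌉ = 621
j=8: r + 7k = 717.354666… → ⌈·⌉ = 718
j=9: r + 8k = 814.021333… → ⌈·⌉ = 815

41, 138, 235, 331, 428, 525, 621, 718, 815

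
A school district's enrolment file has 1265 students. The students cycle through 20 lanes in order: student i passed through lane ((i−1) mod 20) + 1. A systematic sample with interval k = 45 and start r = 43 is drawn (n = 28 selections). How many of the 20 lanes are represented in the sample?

4

Consecutive selections differ by k = 45, so their lane numbers differ by 45 mod 20 = 5.
gcd(45, 20) = 5, so the sample visits 20/5 = 4 distinct residues mod 20.
Start 43 is lane 3; the lanes hit are 3, 8, 13, 18.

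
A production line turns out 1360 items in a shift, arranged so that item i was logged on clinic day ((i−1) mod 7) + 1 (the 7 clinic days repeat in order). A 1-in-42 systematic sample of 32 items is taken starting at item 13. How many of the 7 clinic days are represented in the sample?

1

Consecutive selections differ by k = 42, so their clinic day numbers differ by 42 mod 7 = 0.
gcd(42, 7) = 7, so the sample visits 7/7 = 1 distinct residues mod 7.
Start 13 is clinic day 6; the clinic days hit are 6.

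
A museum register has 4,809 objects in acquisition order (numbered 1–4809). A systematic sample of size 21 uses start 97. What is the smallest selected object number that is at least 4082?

k = 4809/21 = 229
Steps past start: ⌈(4082 − 97)/229⌉ = ⌈3985/229⌉ = 18
Selected object: 97 + 18×229 = 4219

4219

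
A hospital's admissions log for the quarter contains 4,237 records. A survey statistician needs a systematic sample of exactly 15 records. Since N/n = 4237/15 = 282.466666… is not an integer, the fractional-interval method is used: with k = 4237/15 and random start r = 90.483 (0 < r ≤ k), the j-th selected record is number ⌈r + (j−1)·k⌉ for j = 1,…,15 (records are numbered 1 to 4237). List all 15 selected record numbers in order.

j=1: r + 0k = 90.483 → ⌈·⌉ = 91
j=2: r + 1k = 372.949666… → ⌈·⌉ = 373
j=3: r + 2k = 655.416333… → ⌈·⌉ = 656
j=4: r + 3k = 937.883 → ⌈·⌉ = 938
j=5: r + 4k = 1220.349666… → ⌈·⌉ = 1221
j=6: r + 5k = 1502.816333… → ⌈·⌉ = 1503
j=7: r + 6k = 1785.283 → ⌈·⌉ = 1786
j=8: r + 7k = 2067.749666… → ⌈·⌉ = 2068
j=9: r + 8k = 2350.216333… → ⌈·⌉ = 2351
j=10: r + 9k = 2632.683 → ⌈·⌉ = 2633
j=11: r + 10k = 2915.149666… → ⌈·⌉ = 2916
j=12: r + 11k = 3197.616333… → ⌈·⌉ = 3198
j=13: r + 12k = 3480.083 → ⌈·⌉ = 3481
j=14: r + 13k = 3762.549666… → ⌈·⌉ = 3763
j=15: r + 14k = 4045.016333… → ⌈·⌉ = 4046

91, 373, 656, 938, 1221, 1503, 1786, 2068, 2351, 2633, 2916, 3198, 3481, 3763, 4046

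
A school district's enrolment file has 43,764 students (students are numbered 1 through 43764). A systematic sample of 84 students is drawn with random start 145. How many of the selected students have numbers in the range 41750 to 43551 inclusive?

k = 43764/84 = 521
First selection ≥ 41750: 145 + ⌈(41750−145)/521⌉·521 = 145 + 80×521 = 41825
Last selection ≤ 43551: 145 + ⌊(43551−145)/521⌋·521 = 145 + 83×521 = 43388
Count = 83 − 80 + 1 = 4

4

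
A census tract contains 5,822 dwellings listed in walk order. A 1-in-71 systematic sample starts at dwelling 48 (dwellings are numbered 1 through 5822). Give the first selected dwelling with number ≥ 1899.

1965

k = 71
Steps past start: ⌈(1899 − 48)/71⌉ = ⌈1851/71⌉ = 27
Selected dwelling: 48 + 27×71 = 1965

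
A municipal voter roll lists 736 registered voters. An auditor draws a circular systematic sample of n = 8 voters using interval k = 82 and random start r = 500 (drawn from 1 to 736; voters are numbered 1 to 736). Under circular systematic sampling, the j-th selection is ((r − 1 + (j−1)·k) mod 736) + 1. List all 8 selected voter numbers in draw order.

500, 582, 664, 10, 92, 174, 256, 338

Selection 1: 500
Selection 2: 500 + 82 = 582
Selection 3: 582 + 82 = 664
Selection 4: 664 + 82 = 746 → 746 − 736 = 10
Selection 5: 10 + 82 = 92
Selection 6: 92 + 82 = 174
Selection 7: 174 + 82 = 256
Selection 8: 256 + 82 = 338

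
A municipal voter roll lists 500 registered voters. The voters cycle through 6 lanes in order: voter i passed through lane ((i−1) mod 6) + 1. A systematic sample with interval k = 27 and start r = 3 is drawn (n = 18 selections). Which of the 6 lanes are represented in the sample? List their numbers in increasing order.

3, 6

Consecutive selections differ by k = 27, so their lane numbers differ by 27 mod 6 = 3.
gcd(27, 6) = 3, so the sample visits 6/3 = 2 distinct residues mod 6.
Start 3 is lane 3; the lanes hit are 3, 6.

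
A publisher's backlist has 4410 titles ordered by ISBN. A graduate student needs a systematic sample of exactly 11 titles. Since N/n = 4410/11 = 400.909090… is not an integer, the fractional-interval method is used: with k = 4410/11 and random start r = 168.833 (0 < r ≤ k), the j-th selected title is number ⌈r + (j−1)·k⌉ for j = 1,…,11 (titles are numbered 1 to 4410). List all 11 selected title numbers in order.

169, 570, 971, 1372, 1773, 2174, 2575, 2976, 3377, 3778, 4178

j=1: r + 0k = 168.833 → ⌈·⌉ = 169
j=2: r + 1k = 569.742090… → ⌈·⌉ = 570
j=3: r + 2k = 970.651181… → ⌈·⌉ = 971
j=4: r + 3k = 1371.560272… → ⌈·⌉ = 1372
j=5: r + 4k = 1772.469363… → ⌈·⌉ = 1773
j=6: r + 5k = 2173.378454… → ⌈·⌉ = 2174
j=7: r + 6k = 2574.287545… → ⌈·⌉ = 2575
j=8: r + 7k = 2975.196636… → ⌈·⌉ = 2976
j=9: r + 8k = 3376.105727… → ⌈·⌉ = 3377
j=10: r + 9k = 3777.014818… → ⌈·⌉ = 3778
j=11: r + 10k = 4177.923909… → ⌈·⌉ = 4178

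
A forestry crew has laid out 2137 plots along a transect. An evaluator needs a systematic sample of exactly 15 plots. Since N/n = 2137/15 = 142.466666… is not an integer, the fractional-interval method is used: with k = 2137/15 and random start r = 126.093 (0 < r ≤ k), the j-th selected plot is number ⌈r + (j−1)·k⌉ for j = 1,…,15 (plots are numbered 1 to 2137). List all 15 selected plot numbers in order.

j=1: r + 0k = 126.093 → ⌈·⌉ = 127
j=2: r + 1k = 268.559666… → ⌈·⌉ = 269
j=3: r + 2k = 411.026333… → ⌈·⌉ = 412
j=4: r + 3k = 553.493 → ⌈·⌉ = 554
j=5: r + 4k = 695.959666… → ⌈·⌉ = 696
j=6: r + 5k = 838.426333… → ⌈·⌉ = 839
j=7: r + 6k = 980.893 → ⌈·⌉ = 981
j=8: r + 7k = 1123.359666… → ⌈·⌉ = 1124
j=9: r + 8k = 1265.826333… → ⌈·⌉ = 1266
j=10: r + 9k = 1408.293 → ⌈·⌉ = 1409
j=11: r + 10k = 1550.759666… → ⌈·⌉ = 1551
j=12: r + 11k = 1693.226333… → ⌈·⌉ = 1694
j=13: r + 12k = 1835.693 → ⌈·⌉ = 1836
j=14: r + 13k = 1978.159666… → ⌈·⌉ = 1979
j=15: r + 14k = 2120.626333… → ⌈·⌉ = 2121

127, 269, 412, 554, 696, 839, 981, 1124, 1266, 1409, 1551, 1694, 1836, 1979, 2121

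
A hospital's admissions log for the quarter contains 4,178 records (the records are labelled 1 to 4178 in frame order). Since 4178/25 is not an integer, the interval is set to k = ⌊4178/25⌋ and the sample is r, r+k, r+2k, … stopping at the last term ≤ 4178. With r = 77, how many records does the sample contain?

k = ⌊4178/25⌋ = 167
Achieved size = ⌊(4178 − 77)/167⌋ + 1 = ⌊4101/167⌋ + 1 = 24 + 1 = 25
(last selection: 77 + 24×167 = 4085 ≤ 4178; next would be 4252 > 4178)

25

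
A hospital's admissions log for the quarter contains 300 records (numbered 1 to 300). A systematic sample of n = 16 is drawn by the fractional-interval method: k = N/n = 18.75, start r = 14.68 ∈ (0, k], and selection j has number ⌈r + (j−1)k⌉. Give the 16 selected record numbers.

15, 34, 53, 71, 90, 109, 128, 146, 165, 184, 203, 221, 240, 259, 278, 296

j=1: r + 0k = 14.68 → ⌈·⌉ = 15
j=2: r + 1k = 33.43 → ⌈·⌉ = 34
j=3: r + 2k = 52.18 → ⌈·⌉ = 53
j=4: r + 3k = 70.93 → ⌈·⌉ = 71
j=5: r + 4k = 89.68 → ⌈·⌉ = 90
j=6: r + 5k = 108.43 → ⌈·⌉ = 109
j=7: r + 6k = 127.18 → ⌈·⌉ = 128
j=8: r + 7k = 145.93 → ⌈·⌉ = 146
j=9: r + 8k = 164.68 → ⌈·⌉ = 165
j=10: r + 9k = 183.43 → ⌈·⌉ = 184
j=11: r + 10k = 202.18 → ⌈·⌉ = 203
j=12: r + 11k = 220.93 → ⌈·⌉ = 221
j=13: r + 12k = 239.68 → ⌈·⌉ = 240
j=14: r + 13k = 258.43 → ⌈·⌉ = 259
j=15: r + 14k = 277.18 → ⌈·⌉ = 278
j=16: r + 15k = 295.93 → ⌈·⌉ = 296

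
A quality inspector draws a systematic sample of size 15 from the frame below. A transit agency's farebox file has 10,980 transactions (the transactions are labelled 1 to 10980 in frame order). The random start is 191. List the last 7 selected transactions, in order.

k = N/n = 10980/15 = 732
9th selection = 191 + 8×732 = 6047
10th: 6047 + 732 = 6779
11th: 6779 + 732 = 7511
12th: 7511 + 732 = 8243
13th: 8243 + 732 = 8975
14th: 8975 + 732 = 9707
15th: 9707 + 732 = 10439

6047, 6779, 7511, 8243, 8975, 9707, 10439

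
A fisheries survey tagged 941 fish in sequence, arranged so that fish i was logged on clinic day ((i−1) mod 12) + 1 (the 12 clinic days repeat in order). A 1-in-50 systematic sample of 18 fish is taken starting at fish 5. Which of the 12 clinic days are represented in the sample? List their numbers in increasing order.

Consecutive selections differ by k = 50, so their clinic day numbers differ by 50 mod 12 = 2.
gcd(50, 12) = 2, so the sample visits 12/2 = 6 distinct residues mod 12.
Start 5 is clinic day 5; the clinic days hit are 1, 3, 5, 7, 9, 11.

1, 3, 5, 7, 9, 11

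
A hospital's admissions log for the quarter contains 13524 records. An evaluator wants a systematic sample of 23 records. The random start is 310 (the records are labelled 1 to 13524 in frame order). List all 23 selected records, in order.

k = N/n = 13524/23 = 588
record 1: 310
record 2: 310 + 588 = 898
record 3: 898 + 588 = 1486
record 4: 1486 + 588 = 2074
record 5: 2074 + 588 = 2662
record 6: 2662 + 588 = 3250
record 7: 3250 + 588 = 3838
record 8: 3838 + 588 = 4426
record 9: 4426 + 588 = 5014
record 10: 5014 + 588 = 5602
record 11: 5602 + 588 = 6190
record 12: 6190 + 588 = 6778
record 13: 6778 + 588 = 7366
record 14: 7366 + 588 = 7954
record 15: 7954 + 588 = 8542
record 16: 8542 + 588 = 9130
record 17: 9130 + 588 = 9718
record 18: 9718 + 588 = 10306
record 19: 10306 + 588 = 10894
record 20: 10894 + 588 = 11482
record 21: 11482 + 588 = 12070
record 22: 12070 + 588 = 12658
record 23: 12658 + 588 = 13246

310, 898, 1486, 2074, 2662, 3250, 3838, 4426, 5014, 5602, 6190, 6778, 7366, 7954, 8542, 9130, 9718, 10306, 10894, 11482, 12070, 12658, 13246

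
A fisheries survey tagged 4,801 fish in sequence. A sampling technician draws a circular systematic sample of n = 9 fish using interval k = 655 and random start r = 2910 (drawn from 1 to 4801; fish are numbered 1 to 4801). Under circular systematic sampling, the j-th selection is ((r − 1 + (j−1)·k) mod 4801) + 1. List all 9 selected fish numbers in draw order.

Selection 1: 2910
Selection 2: 2910 + 655 = 3565
Selection 3: 3565 + 655 = 4220
Selection 4: 4220 + 655 = 4875 → 4875 − 4801 = 74
Selection 5: 74 + 655 = 729
Selection 6: 729 + 655 = 1384
Selection 7: 1384 + 655 = 2039
Selection 8: 2039 + 655 = 2694
Selection 9: 2694 + 655 = 3349

2910, 3565, 4220, 74, 729, 1384, 2039, 2694, 3349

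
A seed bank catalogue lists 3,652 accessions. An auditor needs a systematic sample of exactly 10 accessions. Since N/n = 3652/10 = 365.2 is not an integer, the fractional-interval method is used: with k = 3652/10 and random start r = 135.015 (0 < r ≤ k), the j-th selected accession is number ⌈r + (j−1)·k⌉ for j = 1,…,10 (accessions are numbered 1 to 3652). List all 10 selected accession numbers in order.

136, 501, 866, 1231, 1596, 1962, 2327, 2692, 3057, 3422

j=1: r + 0k = 135.015 → ⌈·⌉ = 136
j=2: r + 1k = 500.215 → ⌈·⌉ = 501
j=3: r + 2k = 865.415 → ⌈·⌉ = 866
j=4: r + 3k = 1230.615 → ⌈·⌉ = 1231
j=5: r + 4k = 1595.815 → ⌈·⌉ = 1596
j=6: r + 5k = 1961.015 → ⌈·⌉ = 1962
j=7: r + 6k = 2326.215 → ⌈·⌉ = 2327
j=8: r + 7k = 2691.415 → ⌈·⌉ = 2692
j=9: r + 8k = 3056.615 → ⌈·⌉ = 3057
j=10: r + 9k = 3421.815 → ⌈·⌉ = 3422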